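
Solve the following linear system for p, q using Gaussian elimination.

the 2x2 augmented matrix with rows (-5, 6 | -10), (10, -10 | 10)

(-4, -5)

Forward elimination on [A|b]:
R2 <- R2 - (-2)*R1:  [   0    2  -10 ]
Row echelon form:
[ -5  6  |  -10 ]
[  0  2  |  -10 ]
Back-substitution:
q = (-10) / 2 = -5
p = (-10 - (6)*(-5)) / -5 = -4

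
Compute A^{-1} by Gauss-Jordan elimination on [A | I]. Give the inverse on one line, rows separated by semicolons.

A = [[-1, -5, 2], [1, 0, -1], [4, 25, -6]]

Gauss-Jordan on [A | I]:
R1 <- (1/-1)*R1:  [  1   5  -2  |  -1   0   0 ]
R2 <- R2 - (1)*R1:  [  0  -5   1  |   1   1   0 ]
R3 <- R3 - (4)*R1:  [ 0  5  2  |  4  0  1 ]
R2 <- (1/-5)*R2:  [    0     1  -1/5  |  -1/5  -1/5     0 ]
R1 <- R1 - (5)*R2:  [  1   0  -1  |   0   1   0 ]
R3 <- R3 - (5)*R2:  [ 0  0  3  |  5  1  1 ]
R3 <- (1/3)*R3:  [   0    0    1  |  5/3  1/3  1/3 ]
R1 <- R1 - (-1)*R3:  [   1    0    0  |  5/3  4/3  1/3 ]
R2 <- R2 - (-1/5)*R3:  [     0      1      0  |   2/15  -2/15   1/15 ]
Right block of [I | A^{-1}] is the inverse:
[  5/3    4/3   1/3 ]
[ 2/15  -2/15  1/15 ]
[  5/3    1/3   1/3 ]

inverse = [5/3 4/3 1/3; 2/15 -2/15 1/15; 5/3 1/3 1/3]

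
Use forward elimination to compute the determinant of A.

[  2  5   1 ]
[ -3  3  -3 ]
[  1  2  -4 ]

Forward elimination:
R2 <- R2 - (-3/2)*R1:  [    0  21/2  -3/2 ]
R3 <- R3 - (1/2)*R1:  [    0  -1/2  -9/2 ]
R3 <- R3 - (-1/21)*R2:  [     0      0  -32/7 ]
Upper-triangular form:
[ 2     5      1 ]
[ 0  21/2   -3/2 ]
[ 0     0  -32/7 ]
det(A) = (-1)^0 * (2) * (21/2) * (-32/7) = -96  (0 row swaps -> sign +1)

det(A) = -96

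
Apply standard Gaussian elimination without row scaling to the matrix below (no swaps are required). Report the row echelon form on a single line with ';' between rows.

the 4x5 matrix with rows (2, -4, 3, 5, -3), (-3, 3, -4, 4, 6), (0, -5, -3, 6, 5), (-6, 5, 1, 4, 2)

REF = [2 -4 3 5 -3; 0 -3 1/2 23/2 3/2; 0 0 -23/6 -79/6 5/2; 0 0 0 -878/23 -109/23]

Forward elimination:
R2 <- R2 - (-3/2)*R1:  [    0    -3   1/2  23/2   3/2 ]
R4 <- R4 - (-3)*R1:  [  0  -7  10  19  -7 ]
R3 <- R3 - (5/3)*R2:  [     0      0  -23/6  -79/6    5/2 ]
R4 <- R4 - (7/3)*R2:  [     0      0   53/6  -47/6  -21/2 ]
R4 <- R4 - (-53/23)*R3:  [       0        0        0  -878/23  -109/23 ]
Row echelon form:
[ 2  -4      3        5       -3 ]
[ 0  -3    1/2     23/2      3/2 ]
[ 0   0  -23/6    -79/6      5/2 ]
[ 0   0      0  -878/23  -109/23 ]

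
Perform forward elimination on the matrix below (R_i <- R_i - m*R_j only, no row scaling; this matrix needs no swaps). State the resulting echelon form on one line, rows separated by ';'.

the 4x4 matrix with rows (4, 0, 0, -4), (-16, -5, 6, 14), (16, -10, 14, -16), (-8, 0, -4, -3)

REF = [4 0 0 -4; 0 -5 6 -2; 0 0 2 4; 0 0 0 -3]

Forward elimination:
R2 <- R2 - (-4)*R1:  [  0  -5   6  -2 ]
R3 <- R3 - (4)*R1:  [   0  -10   14    0 ]
R4 <- R4 - (-2)*R1:  [   0    0   -4  -11 ]
R3 <- R3 - (2)*R2:  [ 0  0  2  4 ]
R4 <- R4 - (-2)*R3:  [  0   0   0  -3 ]
Row echelon form:
[ 4   0  0  -4 ]
[ 0  -5  6  -2 ]
[ 0   0  2   4 ]
[ 0   0  0  -3 ]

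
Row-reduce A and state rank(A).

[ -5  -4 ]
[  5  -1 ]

rank(A) = 2

Row reduction:
R2 <- R2 - (-1)*R1:  [  0  -5 ]
Row echelon form:
[ -5  -4 ]
[  0  -5 ]
Nonzero rows / pivot columns: 2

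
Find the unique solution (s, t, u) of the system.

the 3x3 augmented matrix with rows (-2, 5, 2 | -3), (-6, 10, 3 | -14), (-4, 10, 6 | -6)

Forward elimination on [A|b]:
R2 <- R2 - (3)*R1:  [  0  -5  -3  -5 ]
R3 <- R3 - (2)*R1:  [ 0  0  2  0 ]
Row echelon form:
[ -2   5   2  |  -3 ]
[  0  -5  -3  |  -5 ]
[  0   0   2  |   0 ]
Back-substitution:
u = (0) / 2 = 0
t = (-5 - (-3)*(0)) / -5 = 1
s = (-3 - (5)*(1) - (2)*(0)) / -2 = 4

(4, 1, 0)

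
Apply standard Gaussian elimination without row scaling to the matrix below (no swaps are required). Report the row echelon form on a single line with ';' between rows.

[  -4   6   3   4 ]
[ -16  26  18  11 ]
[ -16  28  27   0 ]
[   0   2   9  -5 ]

Forward elimination:
R2 <- R2 - (4)*R1:  [  0   2   6  -5 ]
R3 <- R3 - (4)*R1:  [   0    4   15  -16 ]
R3 <- R3 - (2)*R2:  [  0   0   3  -6 ]
R4 <- R4 - (1)*R2:  [ 0  0  3  0 ]
R4 <- R4 - (1)*R3:  [ 0  0  0  6 ]
Row echelon form:
[ -4  6  3   4 ]
[  0  2  6  -5 ]
[  0  0  3  -6 ]
[  0  0  0   6 ]

REF = [-4 6 3 4; 0 2 6 -5; 0 0 3 -6; 0 0 0 6]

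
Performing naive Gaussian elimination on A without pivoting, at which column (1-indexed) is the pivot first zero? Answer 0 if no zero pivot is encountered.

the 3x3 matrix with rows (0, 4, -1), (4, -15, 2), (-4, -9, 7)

Naive forward elimination:
Pivot entry (1,1) is zero but row 2 has 4 in column 1 -> naive elimination stops; a row interchange (e.g. R1 <-> R2) would be required here.

first zero-pivot column = 1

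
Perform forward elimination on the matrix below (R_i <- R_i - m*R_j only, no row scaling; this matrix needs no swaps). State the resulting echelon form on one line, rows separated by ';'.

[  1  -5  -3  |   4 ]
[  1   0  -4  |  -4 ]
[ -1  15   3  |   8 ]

Forward elimination:
R2 <- R2 - (1)*R1:  [  0   5  -1  -8 ]
R3 <- R3 - (-1)*R1:  [  0  10   0  12 ]
R3 <- R3 - (2)*R2:  [  0   0   2  28 ]
Row echelon form:
[ 1  -5  -3  |   4 ]
[ 0   5  -1  |  -8 ]
[ 0   0   2  |  28 ]

REF = [1 -5 -3 4; 0 5 -1 -8; 0 0 2 28]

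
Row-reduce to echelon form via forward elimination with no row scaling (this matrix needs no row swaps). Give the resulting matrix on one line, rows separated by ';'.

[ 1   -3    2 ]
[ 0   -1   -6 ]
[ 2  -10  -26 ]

REF = [1 -3 2; 0 -1 -6; 0 0 -6]

Forward elimination:
R3 <- R3 - (2)*R1:  [   0   -4  -30 ]
R3 <- R3 - (4)*R2:  [  0   0  -6 ]
Row echelon form:
[ 1  -3   2 ]
[ 0  -1  -6 ]
[ 0   0  -6 ]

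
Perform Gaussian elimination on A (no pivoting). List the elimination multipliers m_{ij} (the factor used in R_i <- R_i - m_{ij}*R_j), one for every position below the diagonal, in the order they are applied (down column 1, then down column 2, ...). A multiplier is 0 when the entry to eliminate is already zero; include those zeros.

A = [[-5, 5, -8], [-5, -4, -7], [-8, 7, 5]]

multipliers: 1, 8/5, 1/9

Forward elimination:
R2 <- R2 - (1)*R1:  [  0  -9   1 ]
R3 <- R3 - (8/5)*R1:  [    0    -1  89/5 ]
R3 <- R3 - (1/9)*R2:  [      0       0  796/45 ]
Multipliers (in order of application): m_{21} = 1, m_{31} = 8/5, m_{32} = 1/9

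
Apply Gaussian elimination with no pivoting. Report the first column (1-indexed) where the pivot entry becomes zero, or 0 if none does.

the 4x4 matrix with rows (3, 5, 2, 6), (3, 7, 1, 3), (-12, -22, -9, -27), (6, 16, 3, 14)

first zero-pivot column = 0

Naive forward elimination:
R2 <- R2 - (1)*R1:  [  0   2  -1  -3 ]
R3 <- R3 - (-4)*R1:  [  0  -2  -1  -3 ]
R4 <- R4 - (2)*R1:  [  0   6  -1   2 ]
R3 <- R3 - (-1)*R2:  [  0   0  -2  -6 ]
R4 <- R4 - (3)*R2:  [  0   0   2  11 ]
R4 <- R4 - (-1)*R3:  [ 0  0  0  5 ]
All pivots nonzero; naive elimination completes without hitting a zero pivot.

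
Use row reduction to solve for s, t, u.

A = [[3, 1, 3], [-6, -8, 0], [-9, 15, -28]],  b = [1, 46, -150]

(-1, -5, 3)

Forward elimination on [A|b]:
R2 <- R2 - (-2)*R1:  [  0  -6   6  48 ]
R3 <- R3 - (-3)*R1:  [    0    18   -19  -147 ]
R3 <- R3 - (-3)*R2:  [  0   0  -1  -3 ]
Row echelon form:
[ 3   1   3  |   1 ]
[ 0  -6   6  |  48 ]
[ 0   0  -1  |  -3 ]
Back-substitution:
u = (-3) / -1 = 3
t = (48 - (6)*(3)) / -6 = -5
s = (1 - (1)*(-5) - (3)*(3)) / 3 = -1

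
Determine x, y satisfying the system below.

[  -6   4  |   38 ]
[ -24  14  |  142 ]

Forward elimination on [A|b]:
R2 <- R2 - (4)*R1:  [   0   -2  -10 ]
Row echelon form:
[ -6   4  |   38 ]
[  0  -2  |  -10 ]
Back-substitution:
y = (-10) / -2 = 5
x = (38 - (4)*(5)) / -6 = -3

(-3, 5)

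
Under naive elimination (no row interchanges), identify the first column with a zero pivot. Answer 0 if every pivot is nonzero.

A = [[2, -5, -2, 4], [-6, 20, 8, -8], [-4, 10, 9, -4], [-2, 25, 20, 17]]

first zero-pivot column = 0

Naive forward elimination:
R2 <- R2 - (-3)*R1:  [ 0  5  2  4 ]
R3 <- R3 - (-2)*R1:  [ 0  0  5  4 ]
R4 <- R4 - (-1)*R1:  [  0  20  18  21 ]
R4 <- R4 - (4)*R2:  [  0   0  10   5 ]
R4 <- R4 - (2)*R3:  [  0   0   0  -3 ]
All pivots nonzero; naive elimination completes without hitting a zero pivot.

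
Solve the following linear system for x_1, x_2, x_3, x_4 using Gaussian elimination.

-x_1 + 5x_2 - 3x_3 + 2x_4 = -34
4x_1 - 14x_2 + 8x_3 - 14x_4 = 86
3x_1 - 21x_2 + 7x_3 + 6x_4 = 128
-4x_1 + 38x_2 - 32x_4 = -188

(1, -4, 5, 1)

Forward elimination on [A|b]:
R2 <- R2 - (-4)*R1:  [   0    6   -4   -6  -50 ]
R3 <- R3 - (-3)*R1:  [  0  -6  -2  12  26 ]
R4 <- R4 - (4)*R1:  [   0   18   12  -40  -52 ]
R3 <- R3 - (-1)*R2:  [   0    0   -6    6  -24 ]
R4 <- R4 - (3)*R2:  [   0    0   24  -22   98 ]
R4 <- R4 - (-4)*R3:  [ 0  0  0  2  2 ]
Row echelon form:
[ -1  5  -3   2  |  -34 ]
[  0  6  -4  -6  |  -50 ]
[  0  0  -6   6  |  -24 ]
[  0  0   0   2  |    2 ]
Back-substitution:
x_4 = (2) / 2 = 1
x_3 = (-24 - (6)*(1)) / -6 = 5
x_2 = (-50 - (-4)*(5) - (-6)*(1)) / 6 = -4
x_1 = (-34 - (5)*(-4) - (-3)*(5) - (2)*(1)) / -1 = 1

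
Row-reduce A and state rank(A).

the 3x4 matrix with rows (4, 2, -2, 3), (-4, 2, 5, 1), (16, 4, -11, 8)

Row reduction:
R2 <- R2 - (-1)*R1:  [ 0  4  3  4 ]
R3 <- R3 - (4)*R1:  [  0  -4  -3  -4 ]
R3 <- R3 - (-1)*R2:  [ 0  0  0  0 ]
Row echelon form:
[ 4  2  -2  3 ]
[ 0  4   3  4 ]
[ 0  0   0  0 ]
Nonzero rows / pivot columns: 2

rank(A) = 2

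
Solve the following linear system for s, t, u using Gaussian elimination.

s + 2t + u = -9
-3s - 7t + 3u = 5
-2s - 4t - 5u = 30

Forward elimination on [A|b]:
R2 <- R2 - (-3)*R1:  [   0   -1    6  -22 ]
R3 <- R3 - (-2)*R1:  [  0   0  -3  12 ]
Row echelon form:
[ 1   2   1  |   -9 ]
[ 0  -1   6  |  -22 ]
[ 0   0  -3  |   12 ]
Back-substitution:
u = (12) / -3 = -4
t = (-22 - (6)*(-4)) / -1 = -2
s = (-9 - (2)*(-2) - (1)*(-4)) / 1 = -1

(-1, -2, -4)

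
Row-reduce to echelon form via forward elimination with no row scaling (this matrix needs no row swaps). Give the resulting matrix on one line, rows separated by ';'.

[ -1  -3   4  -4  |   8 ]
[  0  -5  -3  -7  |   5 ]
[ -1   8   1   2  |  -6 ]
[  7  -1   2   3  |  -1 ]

Forward elimination:
R3 <- R3 - (1)*R1:  [   0   11   -3    6  -14 ]
R4 <- R4 - (-7)*R1:  [   0  -22   30  -25   55 ]
R3 <- R3 - (-11/5)*R2:  [     0      0  -48/5  -47/5     -3 ]
R4 <- R4 - (22/5)*R2:  [     0      0  216/5   29/5     33 ]
R4 <- R4 - (-9/2)*R3:  [     0      0      0  -73/2   39/2 ]
Row echelon form:
[ -1  -3      4     -4  |     8 ]
[  0  -5     -3     -7  |     5 ]
[  0   0  -48/5  -47/5  |    -3 ]
[  0   0      0  -73/2  |  39/2 ]

REF = [-1 -3 4 -4 8; 0 -5 -3 -7 5; 0 0 -48/5 -47/5 -3; 0 0 0 -73/2 39/2]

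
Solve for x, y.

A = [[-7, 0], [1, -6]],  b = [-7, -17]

(1, 3)

Forward elimination on [A|b]:
R2 <- R2 - (-1/7)*R1:  [   0   -6  -18 ]
Row echelon form:
[ -7   0  |   -7 ]
[  0  -6  |  -18 ]
Back-substitution:
y = (-18) / -6 = 3
x = (-7) / -7 = 1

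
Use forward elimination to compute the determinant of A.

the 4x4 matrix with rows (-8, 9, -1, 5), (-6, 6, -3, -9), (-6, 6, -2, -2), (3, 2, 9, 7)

det(A) = -180

Forward elimination:
R2 <- R2 - (3/4)*R1:  [     0   -3/4   -9/4  -51/4 ]
R3 <- R3 - (3/4)*R1:  [     0   -3/4   -5/4  -23/4 ]
R4 <- R4 - (-3/8)*R1:  [    0  43/8  69/8  71/8 ]
R3 <- R3 - (1)*R2:  [ 0  0  1  7 ]
R4 <- R4 - (-43/6)*R2:  [      0       0   -15/2  -165/2 ]
R4 <- R4 - (-15/2)*R3:  [   0    0    0  -30 ]
Upper-triangular form:
[ -8     9    -1      5 ]
[  0  -3/4  -9/4  -51/4 ]
[  0     0     1      7 ]
[  0     0     0    -30 ]
det(A) = (-1)^0 * (-8) * (-3/4) * (1) * (-30) = -180  (0 row swaps -> sign +1)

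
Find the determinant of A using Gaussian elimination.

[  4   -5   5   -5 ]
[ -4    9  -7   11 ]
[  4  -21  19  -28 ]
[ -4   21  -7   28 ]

det(A) = -192

Forward elimination:
R2 <- R2 - (-1)*R1:  [  0   4  -2   6 ]
R3 <- R3 - (1)*R1:  [   0  -16   14  -23 ]
R4 <- R4 - (-1)*R1:  [  0  16  -2  23 ]
R3 <- R3 - (-4)*R2:  [ 0  0  6  1 ]
R4 <- R4 - (4)*R2:  [  0   0   6  -1 ]
R4 <- R4 - (1)*R3:  [  0   0   0  -2 ]
Upper-triangular form:
[ 4  -5   5  -5 ]
[ 0   4  -2   6 ]
[ 0   0   6   1 ]
[ 0   0   0  -2 ]
det(A) = (-1)^0 * (4) * (4) * (6) * (-2) = -192  (0 row swaps -> sign +1)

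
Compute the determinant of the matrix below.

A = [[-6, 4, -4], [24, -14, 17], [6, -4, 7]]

Forward elimination:
R2 <- R2 - (-4)*R1:  [ 0  2  1 ]
R3 <- R3 - (-1)*R1:  [ 0  0  3 ]
Upper-triangular form:
[ -6  4  -4 ]
[  0  2   1 ]
[  0  0   3 ]
det(A) = (-1)^0 * (-6) * (2) * (3) = -36  (0 row swaps -> sign +1)

det(A) = -36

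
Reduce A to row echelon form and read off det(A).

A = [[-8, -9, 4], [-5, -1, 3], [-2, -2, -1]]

det(A) = 75

Forward elimination:
R2 <- R2 - (5/8)*R1:  [    0  37/8   1/2 ]
R3 <- R3 - (1/4)*R1:  [   0  1/4   -2 ]
R3 <- R3 - (2/37)*R2:  [      0       0  -75/37 ]
Upper-triangular form:
[ -8    -9       4 ]
[  0  37/8     1/2 ]
[  0     0  -75/37 ]
det(A) = (-1)^0 * (-8) * (37/8) * (-75/37) = 75  (0 row swaps -> sign +1)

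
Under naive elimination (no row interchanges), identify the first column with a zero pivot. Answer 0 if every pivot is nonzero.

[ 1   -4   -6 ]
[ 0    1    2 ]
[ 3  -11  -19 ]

first zero-pivot column = 0

Naive forward elimination:
R3 <- R3 - (3)*R1:  [  0   1  -1 ]
R3 <- R3 - (1)*R2:  [  0   0  -3 ]
All pivots nonzero; naive elimination completes without hitting a zero pivot.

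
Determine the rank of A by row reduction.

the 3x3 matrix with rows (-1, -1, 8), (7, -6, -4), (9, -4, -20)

rank(A) = 2

Row reduction:
R2 <- R2 - (-7)*R1:  [   0  -13   52 ]
R3 <- R3 - (-9)*R1:  [   0  -13   52 ]
R3 <- R3 - (1)*R2:  [ 0  0  0 ]
Row echelon form:
[ -1   -1   8 ]
[  0  -13  52 ]
[  0    0   0 ]
Nonzero rows / pivot columns: 2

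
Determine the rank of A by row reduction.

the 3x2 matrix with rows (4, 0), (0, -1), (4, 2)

rank(A) = 2

Row reduction:
R3 <- R3 - (1)*R1:  [ 0  2 ]
R3 <- R3 - (-2)*R2:  [ 0  0 ]
Row echelon form:
[ 4   0 ]
[ 0  -1 ]
[ 0   0 ]
Nonzero rows / pivot columns: 2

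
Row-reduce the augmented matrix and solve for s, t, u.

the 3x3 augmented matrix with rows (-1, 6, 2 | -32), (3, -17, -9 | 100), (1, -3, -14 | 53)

(-4, -5, -3)

Forward elimination on [A|b]:
R2 <- R2 - (-3)*R1:  [  0   1  -3   4 ]
R3 <- R3 - (-1)*R1:  [   0    3  -12   21 ]
R3 <- R3 - (3)*R2:  [  0   0  -3   9 ]
Row echelon form:
[ -1  6   2  |  -32 ]
[  0  1  -3  |    4 ]
[  0  0  -3  |    9 ]
Back-substitution:
u = (9) / -3 = -3
t = (4 - (-3)*(-3)) / 1 = -5
s = (-32 - (6)*(-5) - (2)*(-3)) / -1 = -4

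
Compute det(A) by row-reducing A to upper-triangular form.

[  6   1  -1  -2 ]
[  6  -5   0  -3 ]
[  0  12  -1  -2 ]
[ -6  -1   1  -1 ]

det(A) = 108

Forward elimination:
R2 <- R2 - (1)*R1:  [  0  -6   1  -1 ]
R4 <- R4 - (-1)*R1:  [  0   0   0  -3 ]
R3 <- R3 - (-2)*R2:  [  0   0   1  -4 ]
Upper-triangular form:
[ 6   1  -1  -2 ]
[ 0  -6   1  -1 ]
[ 0   0   1  -4 ]
[ 0   0   0  -3 ]
det(A) = (-1)^0 * (6) * (-6) * (1) * (-3) = 108  (0 row swaps -> sign +1)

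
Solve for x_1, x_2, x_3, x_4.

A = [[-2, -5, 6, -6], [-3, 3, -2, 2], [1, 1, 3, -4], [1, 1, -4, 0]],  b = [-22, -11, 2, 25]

Forward elimination on [A|b]:
R2 <- R2 - (3/2)*R1:  [    0  21/2   -11    11    22 ]
R3 <- R3 - (-1/2)*R1:  [    0  -3/2     6    -7    -9 ]
R4 <- R4 - (-1/2)*R1:  [    0  -3/2    -1    -3    14 ]
R3 <- R3 - (-1/7)*R2:  [     0      0   31/7  -38/7  -41/7 ]
R4 <- R4 - (-1/7)*R2:  [     0      0  -18/7  -10/7  120/7 ]
R4 <- R4 - (-18/31)*R3:  [       0        0        0  -142/31   426/31 ]
Row echelon form:
[ -2    -5     6       -6  |     -22 ]
[  0  21/2   -11       11  |      22 ]
[  0     0  31/7    -38/7  |   -41/7 ]
[  0     0     0  -142/31  |  426/31 ]
Back-substitution:
x_4 = (426/31) / (-142/31) = -3
x_3 = (-41/7 - (-38/7)*(-3)) / (31/7) = -5
x_2 = (22 - (-11)*(-5) - (11)*(-3)) / (21/2) = 0
x_1 = (-22 - (-5)*(0) - (6)*(-5) - (-6)*(-3)) / -2 = 5

(5, 0, -5, -3)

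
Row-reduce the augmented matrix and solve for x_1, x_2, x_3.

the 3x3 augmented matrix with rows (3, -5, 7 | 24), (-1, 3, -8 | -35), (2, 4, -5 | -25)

(-2, 1, 5)

Forward elimination on [A|b]:
R2 <- R2 - (-1/3)*R1:  [     0    4/3  -17/3    -27 ]
R3 <- R3 - (2/3)*R1:  [     0   22/3  -29/3    -41 ]
R3 <- R3 - (11/2)*R2:  [     0      0   43/2  215/2 ]
Row echelon form:
[ 3   -5      7  |     24 ]
[ 0  4/3  -17/3  |    -27 ]
[ 0    0   43/2  |  215/2 ]
Back-substitution:
x_3 = (215/2) / (43/2) = 5
x_2 = (-27 - (-17/3)*(5)) / (4/3) = 1
x_1 = (24 - (-5)*(1) - (7)*(5)) / 3 = -2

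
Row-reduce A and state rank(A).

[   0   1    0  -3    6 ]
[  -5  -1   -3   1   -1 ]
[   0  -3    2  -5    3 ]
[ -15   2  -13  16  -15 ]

rank(A) = 3

Row reduction:
R1 <-> R2   (pivot in column 1 was zero)
[  -5  -1   -3   1   -1 ]
[   0   1    0  -3    6 ]
[   0  -3    2  -5    3 ]
[ -15   2  -13  16  -15 ]
R4 <- R4 - (3)*R1:  [   0    5   -4   13  -12 ]
R3 <- R3 - (-3)*R2:  [   0    0    2  -14   21 ]
R4 <- R4 - (5)*R2:  [   0    0   -4   28  -42 ]
R4 <- R4 - (-2)*R3:  [ 0  0  0  0  0 ]
Row echelon form:
[ -5  -1  -3    1  -1 ]
[  0   1   0   -3   6 ]
[  0   0   2  -14  21 ]
[  0   0   0    0   0 ]
Nonzero rows / pivot columns: 3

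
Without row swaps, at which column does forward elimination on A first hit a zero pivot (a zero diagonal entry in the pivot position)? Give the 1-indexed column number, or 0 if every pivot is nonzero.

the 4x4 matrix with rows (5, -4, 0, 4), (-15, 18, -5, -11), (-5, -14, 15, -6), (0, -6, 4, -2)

Naive forward elimination:
R2 <- R2 - (-3)*R1:  [  0   6  -5   1 ]
R3 <- R3 - (-1)*R1:  [   0  -18   15   -2 ]
R3 <- R3 - (-3)*R2:  [ 0  0  0  1 ]
R4 <- R4 - (-1)*R2:  [  0   0  -1  -1 ]
Matrix at this point:
[ 5  -4   0   4 ]
[ 0   6  -5   1 ]
[ 0   0   0   1 ]
[ 0   0  -1  -1 ]
Pivot entry (3,3) is zero but row 4 has -1 in column 3 -> naive elimination stops; a row interchange (e.g. R3 <-> R4) would be required here.

first zero-pivot column = 3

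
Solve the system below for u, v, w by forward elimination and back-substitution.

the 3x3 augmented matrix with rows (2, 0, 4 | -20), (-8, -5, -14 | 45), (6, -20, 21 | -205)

Forward elimination on [A|b]:
R2 <- R2 - (-4)*R1:  [   0   -5    2  -35 ]
R3 <- R3 - (3)*R1:  [    0   -20     9  -145 ]
R3 <- R3 - (4)*R2:  [  0   0   1  -5 ]
Row echelon form:
[ 2   0  4  |  -20 ]
[ 0  -5  2  |  -35 ]
[ 0   0  1  |   -5 ]
Back-substitution:
w = (-5) / 1 = -5
v = (-35 - (2)*(-5)) / -5 = 5
u = (-20 - (4)*(-5)) / 2 = 0

(0, 5, -5)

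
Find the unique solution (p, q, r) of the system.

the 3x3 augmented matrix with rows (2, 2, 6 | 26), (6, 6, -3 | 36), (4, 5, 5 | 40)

(5, 2, 2)

Forward elimination on [A|b]:
R2 <- R2 - (3)*R1:  [   0    0  -21  -42 ]
R3 <- R3 - (2)*R1:  [   0    1   -7  -12 ]
R2 <-> R3   (pivot in column 2 was zero)
[ 2  2    6   26 ]
[ 0  1   -7  -12 ]
[ 0  0  -21  -42 ]
Row echelon form:
[ 2  2    6  |   26 ]
[ 0  1   -7  |  -12 ]
[ 0  0  -21  |  -42 ]
Back-substitution:
r = (-42) / -21 = 2
q = (-12 - (-7)*(2)) / 1 = 2
p = (26 - (2)*(2) - (6)*(2)) / 2 = 5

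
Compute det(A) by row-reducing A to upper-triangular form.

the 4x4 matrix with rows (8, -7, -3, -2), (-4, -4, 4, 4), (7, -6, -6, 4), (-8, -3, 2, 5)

det(A) = -1708

Forward elimination:
R2 <- R2 - (-1/2)*R1:  [     0  -15/2    5/2      3 ]
R3 <- R3 - (7/8)*R1:  [     0    1/8  -27/8   23/4 ]
R4 <- R4 - (-1)*R1:  [   0  -10   -1    3 ]
R3 <- R3 - (-1/60)*R2:  [     0      0  -10/3   29/5 ]
R4 <- R4 - (4/3)*R2:  [     0      0  -13/3     -1 ]
R4 <- R4 - (13/10)*R3:  [       0        0        0  -427/50 ]
Upper-triangular form:
[ 8     -7     -3       -2 ]
[ 0  -15/2    5/2        3 ]
[ 0      0  -10/3     29/5 ]
[ 0      0      0  -427/50 ]
det(A) = (-1)^0 * (8) * (-15/2) * (-10/3) * (-427/50) = -1708  (0 row swaps -> sign +1)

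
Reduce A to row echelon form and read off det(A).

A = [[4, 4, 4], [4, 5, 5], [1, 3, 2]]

det(A) = -4

Forward elimination:
R2 <- R2 - (1)*R1:  [ 0  1  1 ]
R3 <- R3 - (1/4)*R1:  [ 0  2  1 ]
R3 <- R3 - (2)*R2:  [  0   0  -1 ]
Upper-triangular form:
[ 4  4   4 ]
[ 0  1   1 ]
[ 0  0  -1 ]
det(A) = (-1)^0 * (4) * (1) * (-1) = -4  (0 row swaps -> sign +1)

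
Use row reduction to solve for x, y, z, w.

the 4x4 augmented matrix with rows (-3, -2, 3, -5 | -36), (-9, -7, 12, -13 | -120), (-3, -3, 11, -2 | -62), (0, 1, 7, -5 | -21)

(4, 5, -3, 1)

Forward elimination on [A|b]:
R2 <- R2 - (3)*R1:  [   0   -1    3    2  -12 ]
R3 <- R3 - (1)*R1:  [   0   -1    8    3  -26 ]
R3 <- R3 - (1)*R2:  [   0    0    5    1  -14 ]
R4 <- R4 - (-1)*R2:  [   0    0   10   -3  -33 ]
R4 <- R4 - (2)*R3:  [  0   0   0  -5  -5 ]
Row echelon form:
[ -3  -2  3  -5  |  -36 ]
[  0  -1  3   2  |  -12 ]
[  0   0  5   1  |  -14 ]
[  0   0  0  -5  |   -5 ]
Back-substitution:
w = (-5) / -5 = 1
z = (-14 - (1)*(1)) / 5 = -3
y = (-12 - (3)*(-3) - (2)*(1)) / -1 = 5
x = (-36 - (-2)*(5) - (3)*(-3) - (-5)*(1)) / -3 = 4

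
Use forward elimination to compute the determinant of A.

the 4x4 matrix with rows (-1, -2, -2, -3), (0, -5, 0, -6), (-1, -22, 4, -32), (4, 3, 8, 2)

det(A) = -120

Forward elimination:
R3 <- R3 - (1)*R1:  [   0  -20    6  -29 ]
R4 <- R4 - (-4)*R1:  [   0   -5    0  -10 ]
R3 <- R3 - (4)*R2:  [  0   0   6  -5 ]
R4 <- R4 - (1)*R2:  [  0   0   0  -4 ]
Upper-triangular form:
[ -1  -2  -2  -3 ]
[  0  -5   0  -6 ]
[  0   0   6  -5 ]
[  0   0   0  -4 ]
det(A) = (-1)^0 * (-1) * (-5) * (6) * (-4) = -120  (0 row swaps -> sign +1)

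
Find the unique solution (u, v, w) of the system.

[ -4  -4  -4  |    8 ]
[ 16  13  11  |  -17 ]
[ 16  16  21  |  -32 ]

Forward elimination on [A|b]:
R2 <- R2 - (-4)*R1:  [  0  -3  -5  15 ]
R3 <- R3 - (-4)*R1:  [ 0  0  5  0 ]
Row echelon form:
[ -4  -4  -4  |   8 ]
[  0  -3  -5  |  15 ]
[  0   0   5  |   0 ]
Back-substitution:
w = (0) / 5 = 0
v = (15 - (-5)*(0)) / -3 = -5
u = (8 - (-4)*(-5) - (-4)*(0)) / -4 = 3

(3, -5, 0)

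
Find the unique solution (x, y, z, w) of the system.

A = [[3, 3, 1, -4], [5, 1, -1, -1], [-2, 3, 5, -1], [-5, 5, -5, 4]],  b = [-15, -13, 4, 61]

(-3, 4, -2, 4)

Forward elimination on [A|b]:
R2 <- R2 - (5/3)*R1:  [    0    -4  -8/3  17/3    12 ]
R3 <- R3 - (-2/3)*R1:  [     0      5   17/3  -11/3     -6 ]
R4 <- R4 - (-5/3)*R1:  [     0     10  -10/3   -8/3     36 ]
R3 <- R3 - (-5/4)*R2:  [     0      0    7/3  41/12      9 ]
R4 <- R4 - (-5/2)*R2:  [    0     0   -10  23/2    66 ]
R4 <- R4 - (-30/7)*R3:  [     0      0      0  183/7  732/7 ]
Row echelon form:
[ 3   3     1     -4  |    -15 ]
[ 0  -4  -8/3   17/3  |     12 ]
[ 0   0   7/3  41/12  |      9 ]
[ 0   0     0  183/7  |  732/7 ]
Back-substitution:
w = (732/7) / (183/7) = 4
z = (9 - (41/12)*(4)) / (7/3) = -2
y = (12 - (-8/3)*(-2) - (17/3)*(4)) / -4 = 4
x = (-15 - (3)*(4) - (1)*(-2) - (-4)*(4)) / 3 = -3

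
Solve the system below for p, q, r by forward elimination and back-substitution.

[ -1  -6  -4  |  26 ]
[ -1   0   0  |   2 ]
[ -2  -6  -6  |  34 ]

(-2, -2, -3)

Forward elimination on [A|b]:
R2 <- R2 - (1)*R1:  [   0    6    4  -24 ]
R3 <- R3 - (2)*R1:  [   0    6    2  -18 ]
R3 <- R3 - (1)*R2:  [  0   0  -2   6 ]
Row echelon form:
[ -1  -6  -4  |   26 ]
[  0   6   4  |  -24 ]
[  0   0  -2  |    6 ]
Back-substitution:
r = (6) / -2 = -3
q = (-24 - (4)*(-3)) / 6 = -2
p = (26 - (-6)*(-2) - (-4)*(-3)) / -1 = -2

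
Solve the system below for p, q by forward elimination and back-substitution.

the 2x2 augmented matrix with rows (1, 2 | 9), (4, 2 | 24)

(5, 2)

Forward elimination on [A|b]:
R2 <- R2 - (4)*R1:  [   0   -6  -12 ]
Row echelon form:
[ 1   2  |    9 ]
[ 0  -6  |  -12 ]
Back-substitution:
q = (-12) / -6 = 2
p = (9 - (2)*(2)) / 1 = 5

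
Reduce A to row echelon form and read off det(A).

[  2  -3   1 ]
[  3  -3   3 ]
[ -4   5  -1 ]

det(A) = 6

Forward elimination:
R2 <- R2 - (3/2)*R1:  [   0  3/2  3/2 ]
R3 <- R3 - (-2)*R1:  [  0  -1   1 ]
R3 <- R3 - (-2/3)*R2:  [ 0  0  2 ]
Upper-triangular form:
[ 2   -3    1 ]
[ 0  3/2  3/2 ]
[ 0    0    2 ]
det(A) = (-1)^0 * (2) * (3/2) * (2) = 6  (0 row swaps -> sign +1)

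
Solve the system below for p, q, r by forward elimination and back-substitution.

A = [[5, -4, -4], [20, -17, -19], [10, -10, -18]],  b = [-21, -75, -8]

(-5, 3, -4)

Forward elimination on [A|b]:
R2 <- R2 - (4)*R1:  [  0  -1  -3   9 ]
R3 <- R3 - (2)*R1:  [   0   -2  -10   34 ]
R3 <- R3 - (2)*R2:  [  0   0  -4  16 ]
Row echelon form:
[ 5  -4  -4  |  -21 ]
[ 0  -1  -3  |    9 ]
[ 0   0  -4  |   16 ]
Back-substitution:
r = (16) / -4 = -4
q = (9 - (-3)*(-4)) / -1 = 3
p = (-21 - (-4)*(3) - (-4)*(-4)) / 5 = -5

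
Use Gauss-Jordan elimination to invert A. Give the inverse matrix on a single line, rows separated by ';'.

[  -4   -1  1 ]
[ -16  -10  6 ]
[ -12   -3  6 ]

inverse = [-7/12 1/24 1/18; 1/3 -1/6 1/9; -1 0 1/3]

Gauss-Jordan on [A | I]:
R1 <- (1/-4)*R1:  [    1   1/4  -1/4  |  -1/4     0     0 ]
R2 <- R2 - (-16)*R1:  [  0  -6   2  |  -4   1   0 ]
R3 <- R3 - (-12)*R1:  [  0   0   3  |  -3   0   1 ]
R2 <- (1/-6)*R2:  [    0     1  -1/3  |   2/3  -1/6     0 ]
R1 <- R1 - (1/4)*R2:  [     1      0   -1/6  |  -5/12   1/24      0 ]
R3 <- (1/3)*R3:  [   0    0    1  |   -1    0  1/3 ]
R1 <- R1 - (-1/6)*R3:  [     1      0      0  |  -7/12   1/24   1/18 ]
R2 <- R2 - (-1/3)*R3:  [    0     1     0  |   1/3  -1/6   1/9 ]
Right block of [I | A^{-1}] is the inverse:
[ -7/12  1/24  1/18 ]
[   1/3  -1/6   1/9 ]
[    -1     0   1/3 ]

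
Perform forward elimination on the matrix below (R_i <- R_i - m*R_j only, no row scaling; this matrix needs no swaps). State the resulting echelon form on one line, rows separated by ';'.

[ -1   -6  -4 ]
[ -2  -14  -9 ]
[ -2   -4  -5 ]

REF = [-1 -6 -4; 0 -2 -1; 0 0 -1]

Forward elimination:
R2 <- R2 - (2)*R1:  [  0  -2  -1 ]
R3 <- R3 - (2)*R1:  [ 0  8  3 ]
R3 <- R3 - (-4)*R2:  [  0   0  -1 ]
Row echelon form:
[ -1  -6  -4 ]
[  0  -2  -1 ]
[  0   0  -1 ]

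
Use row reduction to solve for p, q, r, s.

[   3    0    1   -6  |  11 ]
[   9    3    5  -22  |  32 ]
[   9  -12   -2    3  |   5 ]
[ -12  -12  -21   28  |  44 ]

(-3, -3, -4, -4)

Forward elimination on [A|b]:
R2 <- R2 - (3)*R1:  [  0   3   2  -4  -1 ]
R3 <- R3 - (3)*R1:  [   0  -12   -5   21  -28 ]
R4 <- R4 - (-4)*R1:  [   0  -12  -17    4   88 ]
R3 <- R3 - (-4)*R2:  [   0    0    3    5  -32 ]
R4 <- R4 - (-4)*R2:  [   0    0   -9  -12   84 ]
R4 <- R4 - (-3)*R3:  [   0    0    0    3  -12 ]
Row echelon form:
[ 3  0  1  -6  |   11 ]
[ 0  3  2  -4  |   -1 ]
[ 0  0  3   5  |  -32 ]
[ 0  0  0   3  |  -12 ]
Back-substitution:
s = (-12) / 3 = -4
r = (-32 - (5)*(-4)) / 3 = -4
q = (-1 - (2)*(-4) - (-4)*(-4)) / 3 = -3
p = (11 - (1)*(-4) - (-6)*(-4)) / 3 = -3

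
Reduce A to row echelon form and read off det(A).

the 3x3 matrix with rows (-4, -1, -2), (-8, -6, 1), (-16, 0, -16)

det(A) = -48

Forward elimination:
R2 <- R2 - (2)*R1:  [  0  -4   5 ]
R3 <- R3 - (4)*R1:  [  0   4  -8 ]
R3 <- R3 - (-1)*R2:  [  0   0  -3 ]
Upper-triangular form:
[ -4  -1  -2 ]
[  0  -4   5 ]
[  0   0  -3 ]
det(A) = (-1)^0 * (-4) * (-4) * (-3) = -48  (0 row swaps -> sign +1)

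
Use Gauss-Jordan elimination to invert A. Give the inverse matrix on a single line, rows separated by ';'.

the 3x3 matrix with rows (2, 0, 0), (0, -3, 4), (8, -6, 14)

inverse = [1/2 0 0; -8/9 -7/9 2/9; -2/3 -1/3 1/6]

Gauss-Jordan on [A | I]:
R1 <- (1/2)*R1:  [   1    0    0  |  1/2    0    0 ]
R3 <- R3 - (8)*R1:  [  0  -6  14  |  -4   0   1 ]
R2 <- (1/-3)*R2:  [    0     1  -4/3  |     0  -1/3     0 ]
R3 <- R3 - (-6)*R2:  [  0   0   6  |  -4  -2   1 ]
R3 <- (1/6)*R3:  [    0     0     1  |  -2/3  -1/3   1/6 ]
R2 <- R2 - (-4/3)*R3:  [    0     1     0  |  -8/9  -7/9   2/9 ]
Right block of [I | A^{-1}] is the inverse:
[  1/2     0    0 ]
[ -8/9  -7/9  2/9 ]
[ -2/3  -1/3  1/6 ]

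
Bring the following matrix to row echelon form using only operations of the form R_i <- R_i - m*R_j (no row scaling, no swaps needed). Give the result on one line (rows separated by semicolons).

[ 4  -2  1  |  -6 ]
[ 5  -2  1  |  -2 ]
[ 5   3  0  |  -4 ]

REF = [4 -2 1 -6; 0 1/2 -1/4 11/2; 0 0 3/2 -57]

Forward elimination:
R2 <- R2 - (5/4)*R1:  [    0   1/2  -1/4  11/2 ]
R3 <- R3 - (5/4)*R1:  [    0  11/2  -5/4   7/2 ]
R3 <- R3 - (11)*R2:  [   0    0  3/2  -57 ]
Row echelon form:
[ 4   -2     1  |    -6 ]
[ 0  1/2  -1/4  |  11/2 ]
[ 0    0   3/2  |   -57 ]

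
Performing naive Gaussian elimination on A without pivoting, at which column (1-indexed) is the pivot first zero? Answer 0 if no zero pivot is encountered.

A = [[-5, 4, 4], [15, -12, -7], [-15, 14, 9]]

first zero-pivot column = 2

Naive forward elimination:
R2 <- R2 - (-3)*R1:  [ 0  0  5 ]
R3 <- R3 - (3)*R1:  [  0   2  -3 ]
Matrix at this point:
[ -5  4   4 ]
[  0  0   5 ]
[  0  2  -3 ]
Pivot entry (2,2) is zero but row 3 has 2 in column 2 -> naive elimination stops; a row interchange (e.g. R2 <-> R3) would be required here.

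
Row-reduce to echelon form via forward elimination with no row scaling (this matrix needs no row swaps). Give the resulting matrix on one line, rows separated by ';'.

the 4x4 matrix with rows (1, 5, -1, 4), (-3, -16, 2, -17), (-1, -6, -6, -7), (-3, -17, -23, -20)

REF = [1 5 -1 4; 0 -1 -1 -5; 0 0 -6 2; 0 0 0 -6]

Forward elimination:
R2 <- R2 - (-3)*R1:  [  0  -1  -1  -5 ]
R3 <- R3 - (-1)*R1:  [  0  -1  -7  -3 ]
R4 <- R4 - (-3)*R1:  [   0   -2  -26   -8 ]
R3 <- R3 - (1)*R2:  [  0   0  -6   2 ]
R4 <- R4 - (2)*R2:  [   0    0  -24    2 ]
R4 <- R4 - (4)*R3:  [  0   0   0  -6 ]
Row echelon form:
[ 1   5  -1   4 ]
[ 0  -1  -1  -5 ]
[ 0   0  -6   2 ]
[ 0   0   0  -6 ]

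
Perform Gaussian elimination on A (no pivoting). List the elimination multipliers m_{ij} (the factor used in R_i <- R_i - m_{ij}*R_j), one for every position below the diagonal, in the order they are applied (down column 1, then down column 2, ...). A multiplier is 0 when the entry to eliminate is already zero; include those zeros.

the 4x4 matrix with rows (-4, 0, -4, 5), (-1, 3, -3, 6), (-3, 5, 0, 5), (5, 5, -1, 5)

Forward elimination:
R2 <- R2 - (1/4)*R1:  [    0     3    -2  19/4 ]
R3 <- R3 - (3/4)*R1:  [   0    5    3  5/4 ]
R4 <- R4 - (-5/4)*R1:  [    0     5    -6  45/4 ]
R3 <- R3 - (5/3)*R2:  [     0      0   19/3  -20/3 ]
R4 <- R4 - (5/3)*R2:  [    0     0  -8/3  10/3 ]
R4 <- R4 - (-8/19)*R3:  [     0      0      0  10/19 ]
Multipliers (in order of application): m_{21} = 1/4, m_{31} = 3/4, m_{41} = -5/4, m_{32} = 5/3, m_{42} = 5/3, m_{43} = -8/19

multipliers: 1/4, 3/4, -5/4, 5/3, 5/3, -8/19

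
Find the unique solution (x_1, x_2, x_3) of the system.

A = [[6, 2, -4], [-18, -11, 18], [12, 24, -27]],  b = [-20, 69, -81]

Forward elimination on [A|b]:
R2 <- R2 - (-3)*R1:  [  0  -5   6   9 ]
R3 <- R3 - (2)*R1:  [   0   20  -19  -41 ]
R3 <- R3 - (-4)*R2:  [  0   0   5  -5 ]
Row echelon form:
[ 6   2  -4  |  -20 ]
[ 0  -5   6  |    9 ]
[ 0   0   5  |   -5 ]
Back-substitution:
x_3 = (-5) / 5 = -1
x_2 = (9 - (6)*(-1)) / -5 = -3
x_1 = (-20 - (2)*(-3) - (-4)*(-1)) / 6 = -3

(-3, -3, -1)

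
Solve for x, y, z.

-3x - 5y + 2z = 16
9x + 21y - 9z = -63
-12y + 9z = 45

Forward elimination on [A|b]:
R2 <- R2 - (-3)*R1:  [   0    6   -3  -15 ]
R3 <- R3 - (-2)*R2:  [  0   0   3  15 ]
Row echelon form:
[ -3  -5   2  |   16 ]
[  0   6  -3  |  -15 ]
[  0   0   3  |   15 ]
Back-substitution:
z = (15) / 3 = 5
y = (-15 - (-3)*(5)) / 6 = 0
x = (16 - (-5)*(0) - (2)*(5)) / -3 = -2

(-2, 0, 5)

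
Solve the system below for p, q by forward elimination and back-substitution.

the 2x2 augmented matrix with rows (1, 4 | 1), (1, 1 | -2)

(-3, 1)

Forward elimination on [A|b]:
R2 <- R2 - (1)*R1:  [  0  -3  -3 ]
Row echelon form:
[ 1   4  |   1 ]
[ 0  -3  |  -3 ]
Back-substitution:
q = (-3) / -3 = 1
p = (1 - (4)*(1)) / 1 = -3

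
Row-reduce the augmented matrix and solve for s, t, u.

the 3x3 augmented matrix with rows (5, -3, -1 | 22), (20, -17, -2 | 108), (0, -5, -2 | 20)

Forward elimination on [A|b]:
R2 <- R2 - (4)*R1:  [  0  -5   2  20 ]
R3 <- R3 - (1)*R2:  [  0   0  -4   0 ]
Row echelon form:
[ 5  -3  -1  |  22 ]
[ 0  -5   2  |  20 ]
[ 0   0  -4  |   0 ]
Back-substitution:
u = (0) / -4 = 0
t = (20 - (2)*(0)) / -5 = -4
s = (22 - (-3)*(-4) - (-1)*(0)) / 5 = 2

(2, -4, 0)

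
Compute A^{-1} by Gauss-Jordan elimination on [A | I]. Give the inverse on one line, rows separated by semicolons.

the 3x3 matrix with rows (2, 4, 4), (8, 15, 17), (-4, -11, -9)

inverse = [13/2 -1 1; 1/2 -1/4 -1/4; -7/2 3/4 -1/4]

Gauss-Jordan on [A | I]:
R1 <- (1/2)*R1:  [   1    2    2  |  1/2    0    0 ]
R2 <- R2 - (8)*R1:  [  0  -1   1  |  -4   1   0 ]
R3 <- R3 - (-4)*R1:  [  0  -3  -1  |   2   0   1 ]
R2 <- (1/-1)*R2:  [  0   1  -1  |   4  -1   0 ]
R1 <- R1 - (2)*R2:  [     1      0      4  |  -15/2      2      0 ]
R3 <- R3 - (-3)*R2:  [  0   0  -4  |  14  -3   1 ]
R3 <- (1/-4)*R3:  [    0     0     1  |  -7/2   3/4  -1/4 ]
R1 <- R1 - (4)*R3:  [    1     0     0  |  13/2    -1     1 ]
R2 <- R2 - (-1)*R3:  [    0     1     0  |   1/2  -1/4  -1/4 ]
Right block of [I | A^{-1}] is the inverse:
[ 13/2    -1     1 ]
[  1/2  -1/4  -1/4 ]
[ -7/2   3/4  -1/4 ]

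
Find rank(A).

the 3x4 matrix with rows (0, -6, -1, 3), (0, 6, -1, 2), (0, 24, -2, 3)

Row reduction:
R2 <- R2 - (-1)*R1:  [  0   0  -2   5 ]
R3 <- R3 - (-4)*R1:  [  0   0  -6  15 ]
R3 <- R3 - (3)*R2:  [ 0  0  0  0 ]
Row echelon form:
[ 0  -6  -1  3 ]
[ 0   0  -2  5 ]
[ 0   0   0  0 ]
Nonzero rows / pivot columns: 2

rank(A) = 2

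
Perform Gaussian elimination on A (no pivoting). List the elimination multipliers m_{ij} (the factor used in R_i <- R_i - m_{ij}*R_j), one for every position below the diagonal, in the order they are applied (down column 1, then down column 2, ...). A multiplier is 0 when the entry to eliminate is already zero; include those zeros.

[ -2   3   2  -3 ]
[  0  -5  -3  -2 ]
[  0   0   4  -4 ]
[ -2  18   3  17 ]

multipliers: 0, 0, 1, 0, -3, -2

Forward elimination:
R2: entry in column 1 is already 0 -> m_{21} = 0 (no row operation needed)
R3: entry in column 1 is already 0 -> m_{31} = 0 (no row operation needed)
R4 <- R4 - (1)*R1:  [  0  15   1  20 ]
R3: entry in column 2 is already 0 -> m_{32} = 0 (no row operation needed)
R4 <- R4 - (-3)*R2:  [  0   0  -8  14 ]
R4 <- R4 - (-2)*R3:  [ 0  0  0  6 ]
Multipliers (in order of application): m_{21} = 0, m_{31} = 0, m_{41} = 1, m_{32} = 0, m_{42} = -3, m_{43} = -2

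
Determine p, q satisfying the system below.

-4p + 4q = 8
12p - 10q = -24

(-2, 0)

Forward elimination on [A|b]:
R2 <- R2 - (-3)*R1:  [ 0  2  0 ]
Row echelon form:
[ -4  4  |  8 ]
[  0  2  |  0 ]
Back-substitution:
q = (0) / 2 = 0
p = (8 - (4)*(0)) / -4 = -2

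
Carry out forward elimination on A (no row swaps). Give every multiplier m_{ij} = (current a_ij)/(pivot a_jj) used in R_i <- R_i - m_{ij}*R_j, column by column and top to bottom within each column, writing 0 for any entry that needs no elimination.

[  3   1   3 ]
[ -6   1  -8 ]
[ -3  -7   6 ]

multipliers: -2, -1, -2

Forward elimination:
R2 <- R2 - (-2)*R1:  [  0   3  -2 ]
R3 <- R3 - (-1)*R1:  [  0  -6   9 ]
R3 <- R3 - (-2)*R2:  [ 0  0  5 ]
Multipliers (in order of application): m_{21} = -2, m_{31} = -1, m_{32} = -2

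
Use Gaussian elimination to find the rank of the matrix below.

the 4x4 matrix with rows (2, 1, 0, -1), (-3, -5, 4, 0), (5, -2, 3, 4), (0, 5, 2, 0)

rank(A) = 4

Row reduction:
R2 <- R2 - (-3/2)*R1:  [    0  -7/2     4  -3/2 ]
R3 <- R3 - (5/2)*R1:  [    0  -9/2     3  13/2 ]
R3 <- R3 - (9/7)*R2:  [     0      0  -15/7   59/7 ]
R4 <- R4 - (-10/7)*R2:  [     0      0   54/7  -15/7 ]
R4 <- R4 - (-18/5)*R3:  [     0      0      0  141/5 ]
Row echelon form:
[ 2     1      0     -1 ]
[ 0  -7/2      4   -3/2 ]
[ 0     0  -15/7   59/7 ]
[ 0     0      0  141/5 ]
Nonzero rows / pivot columns: 4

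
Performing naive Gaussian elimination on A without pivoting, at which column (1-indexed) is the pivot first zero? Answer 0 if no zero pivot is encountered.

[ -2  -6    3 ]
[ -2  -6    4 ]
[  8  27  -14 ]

first zero-pivot column = 2

Naive forward elimination:
R2 <- R2 - (1)*R1:  [ 0  0  1 ]
R3 <- R3 - (-4)*R1:  [  0   3  -2 ]
Matrix at this point:
[ -2  -6   3 ]
[  0   0   1 ]
[  0   3  -2 ]
Pivot entry (2,2) is zero but row 3 has 3 in column 2 -> naive elimination stops; a row interchange (e.g. R2 <-> R3) would be required here.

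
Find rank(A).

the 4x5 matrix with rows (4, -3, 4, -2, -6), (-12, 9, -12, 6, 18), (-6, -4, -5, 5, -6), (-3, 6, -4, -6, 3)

rank(A) = 3

Row reduction:
R2 <- R2 - (-3)*R1:  [ 0  0  0  0  0 ]
R3 <- R3 - (-3/2)*R1:  [     0  -17/2      1      2    -15 ]
R4 <- R4 - (-3/4)*R1:  [     0   15/4     -1  -15/2   -3/2 ]
R2 <-> R3   (pivot in column 2 was zero)
[ 4     -3   4     -2    -6 ]
[ 0  -17/2   1      2   -15 ]
[ 0      0   0      0     0 ]
[ 0   15/4  -1  -15/2  -3/2 ]
R4 <- R4 - (-15/34)*R2:  [       0        0   -19/34  -225/34  -138/17 ]
R3 <-> R4   (pivot in column 3 was zero)
[ 4     -3       4       -2       -6 ]
[ 0  -17/2       1        2      -15 ]
[ 0      0  -19/34  -225/34  -138/17 ]
[ 0      0       0        0        0 ]
Row echelon form:
[ 4     -3       4       -2       -6 ]
[ 0  -17/2       1        2      -15 ]
[ 0      0  -19/34  -225/34  -138/17 ]
[ 0      0       0        0        0 ]
Nonzero rows / pivot columns: 3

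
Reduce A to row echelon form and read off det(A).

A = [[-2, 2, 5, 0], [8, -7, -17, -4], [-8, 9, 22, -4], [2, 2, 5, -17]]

det(A) = -2

Forward elimination:
R2 <- R2 - (-4)*R1:  [  0   1   3  -4 ]
R3 <- R3 - (4)*R1:  [  0   1   2  -4 ]
R4 <- R4 - (-1)*R1:  [   0    4   10  -17 ]
R3 <- R3 - (1)*R2:  [  0   0  -1   0 ]
R4 <- R4 - (4)*R2:  [  0   0  -2  -1 ]
R4 <- R4 - (2)*R3:  [  0   0   0  -1 ]
Upper-triangular form:
[ -2  2   5   0 ]
[  0  1   3  -4 ]
[  0  0  -1   0 ]
[  0  0   0  -1 ]
det(A) = (-1)^0 * (-2) * (1) * (-1) * (-1) = -2  (0 row swaps -> sign +1)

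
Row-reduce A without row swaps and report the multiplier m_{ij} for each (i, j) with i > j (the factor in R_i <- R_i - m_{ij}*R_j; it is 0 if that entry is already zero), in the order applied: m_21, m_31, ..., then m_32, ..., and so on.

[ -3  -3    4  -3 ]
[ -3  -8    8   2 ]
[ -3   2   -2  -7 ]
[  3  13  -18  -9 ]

multipliers: 1, 1, -1, -1, -2, 3

Forward elimination:
R2 <- R2 - (1)*R1:  [  0  -5   4   5 ]
R3 <- R3 - (1)*R1:  [  0   5  -6  -4 ]
R4 <- R4 - (-1)*R1:  [   0   10  -14  -12 ]
R3 <- R3 - (-1)*R2:  [  0   0  -2   1 ]
R4 <- R4 - (-2)*R2:  [  0   0  -6  -2 ]
R4 <- R4 - (3)*R3:  [  0   0   0  -5 ]
Multipliers (in order of application): m_{21} = 1, m_{31} = 1, m_{41} = -1, m_{32} = -1, m_{42} = -2, m_{43} = 3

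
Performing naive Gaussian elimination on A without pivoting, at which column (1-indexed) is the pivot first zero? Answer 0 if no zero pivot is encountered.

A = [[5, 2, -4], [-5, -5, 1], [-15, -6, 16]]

first zero-pivot column = 0

Naive forward elimination:
R2 <- R2 - (-1)*R1:  [  0  -3  -3 ]
R3 <- R3 - (-3)*R1:  [ 0  0  4 ]
All pivots nonzero; naive elimination completes without hitting a zero pivot.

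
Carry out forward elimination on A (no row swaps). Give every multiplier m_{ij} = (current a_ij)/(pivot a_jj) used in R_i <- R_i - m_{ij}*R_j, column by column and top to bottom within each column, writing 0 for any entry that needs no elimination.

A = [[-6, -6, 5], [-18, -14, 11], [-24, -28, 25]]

multipliers: 3, 4, -1

Forward elimination:
R2 <- R2 - (3)*R1:  [  0   4  -4 ]
R3 <- R3 - (4)*R1:  [  0  -4   5 ]
R3 <- R3 - (-1)*R2:  [ 0  0  1 ]
Multipliers (in order of application): m_{21} = 3, m_{31} = 4, m_{32} = -1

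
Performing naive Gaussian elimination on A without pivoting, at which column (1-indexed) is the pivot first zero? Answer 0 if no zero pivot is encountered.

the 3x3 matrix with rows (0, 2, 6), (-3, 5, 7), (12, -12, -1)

Naive forward elimination:
Pivot entry (1,1) is zero but row 2 has -3 in column 1 -> naive elimination stops; a row interchange (e.g. R1 <-> R2) would be required here.

first zero-pivot column = 1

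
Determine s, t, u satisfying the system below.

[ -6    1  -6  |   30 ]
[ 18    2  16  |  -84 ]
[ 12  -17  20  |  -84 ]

(-2, 0, -3)

Forward elimination on [A|b]:
R2 <- R2 - (-3)*R1:  [  0   5  -2   6 ]
R3 <- R3 - (-2)*R1:  [   0  -15    8  -24 ]
R3 <- R3 - (-3)*R2:  [  0   0   2  -6 ]
Row echelon form:
[ -6  1  -6  |  30 ]
[  0  5  -2  |   6 ]
[  0  0   2  |  -6 ]
Back-substitution:
u = (-6) / 2 = -3
t = (6 - (-2)*(-3)) / 5 = 0
s = (30 - (1)*(0) - (-6)*(-3)) / -6 = -2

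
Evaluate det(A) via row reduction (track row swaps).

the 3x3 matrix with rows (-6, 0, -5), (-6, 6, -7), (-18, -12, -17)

Forward elimination:
R2 <- R2 - (1)*R1:  [  0   6  -2 ]
R3 <- R3 - (3)*R1:  [   0  -12   -2 ]
R3 <- R3 - (-2)*R2:  [  0   0  -6 ]
Upper-triangular form:
[ -6  0  -5 ]
[  0  6  -2 ]
[  0  0  -6 ]
det(A) = (-1)^0 * (-6) * (6) * (-6) = 216  (0 row swaps -> sign +1)

det(A) = 216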